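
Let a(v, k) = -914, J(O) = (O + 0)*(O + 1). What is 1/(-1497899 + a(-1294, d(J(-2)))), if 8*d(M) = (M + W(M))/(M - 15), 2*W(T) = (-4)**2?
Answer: -1/1498813 ≈ -6.6719e-7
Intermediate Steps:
W(T) = 8 (W(T) = (1/2)*(-4)**2 = (1/2)*16 = 8)
J(O) = O*(1 + O)
d(M) = (8 + M)/(8*(-15 + M)) (d(M) = ((M + 8)/(M - 15))/8 = ((8 + M)/(-15 + M))/8 = (8 + M)/(8*(-15 + M)))
1/(-1497899 + a(-1294, d(J(-2)))) = 1/(-1497899 - 914) = 1/(-1498813) = -1/1498813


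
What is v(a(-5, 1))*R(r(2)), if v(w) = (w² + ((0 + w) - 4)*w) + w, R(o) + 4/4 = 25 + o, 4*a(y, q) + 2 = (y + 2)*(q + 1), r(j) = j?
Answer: 364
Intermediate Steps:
a(y, q) = -½ + (1 + q)*(2 + y)/4 (a(y, q) = -½ + ((y + 2)*(q + 1))/4 = -½ + ((2 + y)*(1 + q))/4 = -½ + ((1 + q)*(2 + y))/4 = -½ + (1 + q)*(2 + y)/4)
R(o) = 24 + o (R(o) = -1 + (25 + o) = 24 + o)
v(w) = w + w² + w*(-4 + w) (v(w) = (w² + (w - 4)*w) + w = (w² + (-4 + w)*w) + w = (w² + w*(-4 + w)) + w = w + w² + w*(-4 + w))
v(a(-5, 1))*R(r(2)) = (((½)*1 + (¼)*(-5) + (¼)*1*(-5))*(-3 + 2*((½)*1 + (¼)*(-5) + (¼)*1*(-5))))*(24 + 2) = ((½ - 5/4 - 5/4)*(-3 + 2*(½ - 5/4 - 5/4)))*26 = -2*(-3 + 2*(-2))*26 = -2*(-3 - 4)*26 = -2*(-7)*26 = 14*26 = 364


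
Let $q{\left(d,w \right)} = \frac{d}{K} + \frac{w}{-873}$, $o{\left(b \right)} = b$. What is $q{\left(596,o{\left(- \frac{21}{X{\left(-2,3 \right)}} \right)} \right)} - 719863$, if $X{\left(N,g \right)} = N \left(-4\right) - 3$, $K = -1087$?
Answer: $- \frac{1138525382426}{1581585} \approx -7.1986 \cdot 10^{5}$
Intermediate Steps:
$X{\left(N,g \right)} = -3 - 4 N$ ($X{\left(N,g \right)} = - 4 N - 3 = -3 - 4 N$)
$q{\left(d,w \right)} = - \frac{w}{873} - \frac{d}{1087}$ ($q{\left(d,w \right)} = \frac{d}{-1087} + \frac{w}{-873} = d \left(- \frac{1}{1087}\right) + w \left(- \frac{1}{873}\right) = - \frac{d}{1087} - \frac{w}{873} = - \frac{w}{873} - \frac{d}{1087}$)
$q{\left(596,o{\left(- \frac{21}{X{\left(-2,3 \right)}} \right)} \right)} - 719863 = \left(- \frac{\left(-21\right) \frac{1}{-3 - -8}}{873} - \frac{596}{1087}\right) - 719863 = \left(- \frac{\left(-21\right) \frac{1}{-3 + 8}}{873} - \frac{596}{1087}\right) - 719863 = \left(- \frac{\left(-21\right) \frac{1}{5}}{873} - \frac{596}{1087}\right) - 719863 = \left(\left(- \frac{1}{873}\right) \left(- \frac{21}{5}\right) - \frac{596}{1087}\right) - 719863 = \left(\frac{7}{1455} - \frac{596}{1087}\right) - 719863 = - \frac{859571}{1581585} - 719863 = - \frac{1138525382426}{1581585}$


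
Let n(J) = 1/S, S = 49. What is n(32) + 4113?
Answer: 201538/49 ≈ 4113.0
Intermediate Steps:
n(J) = 1/49
n(32) + 4113 = 1/49 + 4113 = 201538/49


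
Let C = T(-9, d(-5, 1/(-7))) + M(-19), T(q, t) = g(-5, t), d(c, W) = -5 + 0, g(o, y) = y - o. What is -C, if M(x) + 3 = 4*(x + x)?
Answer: 155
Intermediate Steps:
M(x) = -3 + 8*x (M(x) = -3 + 4*(x + x) = -3 + 4*(2*x) = -3 + 8*x)
d(c, W) = -5
T(q, t) = 5 + t (T(q, t) = t - 1*(-5) = t + 5 = 5 + t)
C = -155 (C = (5 - 5) + (-3 + 8*(-19)) = 0 + (-3 - 152) = 0 - 155 = -155)
-C = -1*(-155) = 155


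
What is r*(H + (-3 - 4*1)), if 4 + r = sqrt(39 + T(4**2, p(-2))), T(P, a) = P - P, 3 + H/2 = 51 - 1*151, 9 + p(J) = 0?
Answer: 852 - 213*sqrt(39) ≈ -478.18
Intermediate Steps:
p(J) = -9 (p(J) = -9 + 0 = -9)
H = -206 (H = -6 + 2*(51 - 1*151) = -6 + 2*(51 - 151) = -6 + 2*(-100) = -6 - 200 = -206)
T(P, a) = 0
r = -4 + sqrt(39) (r = -4 + sqrt(39 + 0) = -4 + sqrt(39) ≈ 2.2450)
r*(H + (-3 - 4*1)) = (-4 + sqrt(39))*(-206 + (-3 - 4*1)) = (-4 + sqrt(39))*(-206 + (-3 - 4)) = (-4 + sqrt(39))*(-206 - 7) = (-4 + sqrt(39))*(-213) = 852 - 213*sqrt(39)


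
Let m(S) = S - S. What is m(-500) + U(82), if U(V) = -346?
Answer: -346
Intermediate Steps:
m(S) = 0
m(-500) + U(82) = 0 - 346 = -346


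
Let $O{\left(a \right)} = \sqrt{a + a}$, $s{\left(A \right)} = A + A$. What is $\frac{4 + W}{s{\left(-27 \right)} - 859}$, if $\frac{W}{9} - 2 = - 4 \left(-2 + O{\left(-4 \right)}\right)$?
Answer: $- \frac{94}{913} + \frac{72 i \sqrt{2}}{913} \approx -0.10296 + 0.11153 i$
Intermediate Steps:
$s{\left(A \right)} = 2 A$
$O{\left(a \right)} = \sqrt{2} \sqrt{a}$ ($O{\left(a \right)} = \sqrt{2 a} = \sqrt{2} \sqrt{a}$)
$W = 90 - 72 i \sqrt{2}$ ($W = 18 + 9 \left(- 4 \left(-2 + \sqrt{2} \sqrt{-4}\right)\right) = 18 + 9 \left(- 4 \left(-2 + \sqrt{2} \cdot 2 i\right)\right) = 18 + 9 \left(- 4 \left(-2 + 2 i \sqrt{2}\right)\right) = 18 + 9 \left(8 - 8 i \sqrt{2}\right) = 18 + \left(72 - 72 i \sqrt{2}\right) = 90 - 72 i \sqrt{2} \approx 90.0 - 101.82 i$)
$\frac{4 + W}{s{\left(-27 \right)} - 859} = \frac{4 + \left(90 - 72 i \sqrt{2}\right)}{2 \left(-27\right) - 859} = \frac{94 - 72 i \sqrt{2}}{-54 - 859} = \frac{94 - 72 i \sqrt{2}}{-913} = - \frac{94 - 72 i \sqrt{2}}{913} = - \frac{94}{913} + \frac{72 i \sqrt{2}}{913}$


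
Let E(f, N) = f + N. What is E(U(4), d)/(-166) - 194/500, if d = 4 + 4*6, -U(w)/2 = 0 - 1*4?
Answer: -12551/20750 ≈ -0.60487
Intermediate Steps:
U(w) = 8 (U(w) = -2*(0 - 1*4) = -2*(0 - 4) = -2*(-4) = 8)
d = 28 (d = 4 + 24 = 28)
E(f, N) = N + f
E(U(4), d)/(-166) - 194/500 = (28 + 8)/(-166) - 194/500 = 36*(-1/166) - 194*1/500 = -18/83 - 97/250 = -12551/20750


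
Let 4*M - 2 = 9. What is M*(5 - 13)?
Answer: -22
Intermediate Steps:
M = 11/4 (M = ½ + (¼)*9 = ½ + 9/4 = 11/4 ≈ 2.7500)
M*(5 - 13) = 11*(5 - 13)/4 = (11/4)*(-8) = -22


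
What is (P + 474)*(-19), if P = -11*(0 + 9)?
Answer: -7125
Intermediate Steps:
P = -99 (P = -11*9 = -99)
(P + 474)*(-19) = (-99 + 474)*(-19) = 375*(-19) = -7125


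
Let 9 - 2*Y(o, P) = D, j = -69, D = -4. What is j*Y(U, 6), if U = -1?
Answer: -897/2 ≈ -448.50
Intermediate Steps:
Y(o, P) = 13/2 (Y(o, P) = 9/2 - ½*(-4) = 9/2 + 2 = 13/2)
j*Y(U, 6) = -69*13/2 = -897/2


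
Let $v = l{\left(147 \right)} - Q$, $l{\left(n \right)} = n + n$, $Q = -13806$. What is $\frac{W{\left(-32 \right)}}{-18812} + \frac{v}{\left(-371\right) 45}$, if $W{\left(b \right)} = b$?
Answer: $- \frac{4411916}{5234439} \approx -0.84286$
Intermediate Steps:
$l{\left(n \right)} = 2 n$
$v = 14100$ ($v = 2 \cdot 147 - -13806 = 294 + 13806 = 14100$)
$\frac{W{\left(-32 \right)}}{-18812} + \frac{v}{\left(-371\right) 45} = - \frac{32}{-18812} + \frac{14100}{\left(-371\right) 45} = \left(-32\right) \left(- \frac{1}{18812}\right) + \frac{14100}{-16695} = \frac{8}{4703} + 14100 \left(- \frac{1}{16695}\right) = \frac{8}{4703} - \frac{940}{1113} = - \frac{4411916}{5234439}$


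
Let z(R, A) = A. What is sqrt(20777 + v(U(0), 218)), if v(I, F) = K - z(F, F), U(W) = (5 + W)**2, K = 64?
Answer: sqrt(20623) ≈ 143.61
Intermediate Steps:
v(I, F) = 64 - F
sqrt(20777 + v(U(0), 218)) = sqrt(20777 + (64 - 1*218)) = sqrt(20777 + (64 - 218)) = sqrt(20777 - 154) = sqrt(20623)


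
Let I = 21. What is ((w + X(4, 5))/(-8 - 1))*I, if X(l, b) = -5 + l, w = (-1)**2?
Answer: 0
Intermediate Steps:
w = 1
((w + X(4, 5))/(-8 - 1))*I = ((1 + (-5 + 4))/(-8 - 1))*21 = ((1 - 1)/(-9))*21 = (0*(-1/9))*21 = 0*21 = 0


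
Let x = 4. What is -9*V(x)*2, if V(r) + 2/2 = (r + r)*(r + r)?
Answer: -1134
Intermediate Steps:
V(r) = -1 + 4*r² (V(r) = -1 + (r + r)*(r + r) = -1 + (2*r)*(2*r) = -1 + 4*r²)
-9*V(x)*2 = -9*(-1 + 4*4²)*2 = -9*(-1 + 4*16)*2 = -9*(-1 + 64)*2 = -9*63*2 = -567*2 = -1134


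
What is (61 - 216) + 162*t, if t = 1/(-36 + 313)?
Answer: -42773/277 ≈ -154.42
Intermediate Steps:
t = 1/277 ≈ 0.0036101
(61 - 216) + 162*t = (61 - 216) + 162*(1/277) = -155 + 162/277 = -42773/277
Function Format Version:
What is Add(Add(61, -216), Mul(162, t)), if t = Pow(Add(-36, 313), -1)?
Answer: Rational(-42773, 277) ≈ -154.42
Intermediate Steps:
t = Rational(1, 277) (t = Pow(277, -1) = Rational(1, 277) ≈ 0.0036101)
Add(Add(61, -216), Mul(162, t)) = Add(Add(61, -216), Mul(162, Rational(1, 277))) = Add(-155, Rational(162, 277)) = Rational(-42773, 277)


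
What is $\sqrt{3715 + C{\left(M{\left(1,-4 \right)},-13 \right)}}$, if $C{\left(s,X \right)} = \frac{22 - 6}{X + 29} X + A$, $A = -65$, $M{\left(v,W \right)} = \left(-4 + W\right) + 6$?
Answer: $\sqrt{3637} \approx 60.308$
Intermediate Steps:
$M{\left(v,W \right)} = 2 + W$
$C{\left(s,X \right)} = -65 + \frac{16 X}{29 + X}$ ($C{\left(s,X \right)} = \frac{22 - 6}{X + 29} X - 65 = \frac{16}{29 + X} X - 65 = \frac{16 X}{29 + X} - 65 = -65 + \frac{16 X}{29 + X}$)
$\sqrt{3715 + C{\left(M{\left(1,-4 \right)},-13 \right)}} = \sqrt{3715 + \frac{-1885 - -637}{29 - 13}} = \sqrt{3715 + \frac{-1885 + 637}{16}} = \sqrt{3715 + \frac{1}{16} \left(-1248\right)} = \sqrt{3715 - 78} = \sqrt{3637}$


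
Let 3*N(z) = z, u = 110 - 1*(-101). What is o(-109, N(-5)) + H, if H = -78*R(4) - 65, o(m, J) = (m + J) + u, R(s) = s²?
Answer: -3638/3 ≈ -1212.7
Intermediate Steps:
u = 211 (u = 110 + 101 = 211)
N(z) = z/3
o(m, J) = 211 + J + m (o(m, J) = (m + J) + 211 = (J + m) + 211 = 211 + J + m)
H = -1313 (H = -78*4² - 65 = -78*16 - 65 = -1248 - 65 = -1313)
o(-109, N(-5)) + H = (211 + (⅓)*(-5) - 109) - 1313 = (211 - 5/3 - 109) - 1313 = 301/3 - 1313 = -3638/3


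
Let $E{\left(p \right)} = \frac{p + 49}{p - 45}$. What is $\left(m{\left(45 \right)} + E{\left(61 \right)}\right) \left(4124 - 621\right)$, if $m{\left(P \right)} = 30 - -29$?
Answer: $\frac{1846081}{8} \approx 2.3076 \cdot 10^{5}$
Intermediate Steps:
$m{\left(P \right)} = 59$ ($m{\left(P \right)} = 30 + 29 = 59$)
$E{\left(p \right)} = \frac{49 + p}{-45 + p}$
$\left(m{\left(45 \right)} + E{\left(61 \right)}\right) \left(4124 - 621\right) = \left(59 + \frac{49 + 61}{-45 + 61}\right) \left(4124 - 621\right) = \left(59 + \frac{1}{16} \cdot 110\right) 3503 = \left(59 + \frac{55}{8}\right) 3503 = \frac{527}{8} \cdot 3503 = \frac{1846081}{8}$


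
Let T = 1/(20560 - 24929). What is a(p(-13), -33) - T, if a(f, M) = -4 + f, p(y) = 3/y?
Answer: -240282/56797 ≈ -4.2305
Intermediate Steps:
T = -1/4369 (T = 1/(-4369) = -1/4369 ≈ -0.00022889)
a(p(-13), -33) - T = (-4 + 3/(-13)) - 1*(-1/4369) = (-4 + 3*(-1/13)) + 1/4369 = (-4 - 3/13) + 1/4369 = -55/13 + 1/4369 = -240282/56797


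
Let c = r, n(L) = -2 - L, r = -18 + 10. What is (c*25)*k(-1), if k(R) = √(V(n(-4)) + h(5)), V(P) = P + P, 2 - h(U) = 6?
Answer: 0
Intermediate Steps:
h(U) = -4 (h(U) = 2 - 1*6 = 2 - 6 = -4)
r = -8
V(P) = 2*P
k(R) = 0 (k(R) = √(2*(-2 - 1*(-4)) - 4) = √(2*(-2 + 4) - 4) = √(2*2 - 4) = √(4 - 4) = √0 = 0)
c = -8
(c*25)*k(-1) = -8*25*0 = -200*0 = 0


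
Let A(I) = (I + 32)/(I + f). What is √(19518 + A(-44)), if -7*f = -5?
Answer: √199105946/101 ≈ 139.71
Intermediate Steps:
f = 5/7 (f = -⅐*(-5) = 5/7 ≈ 0.71429)
A(I) = (32 + I)/(5/7 + I) (A(I) = (I + 32)/(I + 5/7) = (32 + I)/(5/7 + I))
√(19518 + A(-44)) = √(19518 + 7*(32 - 44)/(5 + 7*(-44))) = √(19518 + 7*(-12)/(5 - 308)) = √(19518 + 7*(-12)/(-303)) = √(19518 + 7*(-1/303)*(-12)) = √(19518 + 28/101) = √(1971346/101) = √199105946/101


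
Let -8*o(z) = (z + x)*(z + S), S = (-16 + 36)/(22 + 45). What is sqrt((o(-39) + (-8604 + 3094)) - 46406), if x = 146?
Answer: 5*I*sqrt(147665454)/268 ≈ 226.71*I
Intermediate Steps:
S = 20/67 ≈ 0.29851
o(z) = -(146 + z)*(20/67 + z)/8 (o(z) = -(z + 146)*(z + 20/67)/8 = -(146 + z)*(20/67 + z)/8)
sqrt((o(-39) + (-8604 + 3094)) - 46406) = sqrt(((-365/67 - 4901/268*(-39) - 1/8*(-39)**2) + (-8604 + 3094)) - 46406) = sqrt(((-365/67 + 191139/268 - 1/8*1521) - 5510) - 46406) = sqrt(((-365/67 + 191139/268 - 1521/8) - 5510) - 46406) = sqrt((277451/536 - 5510) - 46406) = sqrt(-2675909/536 - 46406) = sqrt(-27549525/536) = 5*I*sqrt(147665454)/268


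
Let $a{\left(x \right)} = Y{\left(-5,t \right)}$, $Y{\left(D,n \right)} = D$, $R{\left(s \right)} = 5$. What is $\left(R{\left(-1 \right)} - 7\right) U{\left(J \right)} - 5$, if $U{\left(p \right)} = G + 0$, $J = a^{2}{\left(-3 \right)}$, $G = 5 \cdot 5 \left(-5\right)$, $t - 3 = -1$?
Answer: $245$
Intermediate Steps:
$t = 2$ ($t = 3 - 1 = 2$)
$G = -125$ ($G = 25 \left(-5\right) = -125$)
$a{\left(x \right)} = -5$
$J = 25$ ($J = \left(-5\right)^{2} = 25$)
$U{\left(p \right)} = -125$ ($U{\left(p \right)} = -125 + 0 = -125$)
$\left(R{\left(-1 \right)} - 7\right) U{\left(J \right)} - 5 = \left(5 - 7\right) \left(-125\right) - 5 = \left(-2\right) \left(-125\right) - 5 = 250 - 5 = 245$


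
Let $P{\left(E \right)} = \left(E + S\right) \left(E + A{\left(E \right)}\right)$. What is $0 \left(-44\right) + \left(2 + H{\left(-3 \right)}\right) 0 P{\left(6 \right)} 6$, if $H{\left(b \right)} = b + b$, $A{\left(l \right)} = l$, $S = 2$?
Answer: $0$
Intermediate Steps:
$H{\left(b \right)} = 2 b$
$P{\left(E \right)} = 2 E \left(2 + E\right)$ ($P{\left(E \right)} = \left(E + 2\right) \left(E + E\right) = \left(2 + E\right) 2 E = 2 E \left(2 + E\right)$)
$0 \left(-44\right) + \left(2 + H{\left(-3 \right)}\right) 0 P{\left(6 \right)} 6 = 0 \left(-44\right) + \left(2 + 2 \left(-3\right)\right) 0 \cdot 2 \cdot 6 \left(2 + 6\right) 6 = 0 + \left(2 - 6\right) 0 \cdot 2 \cdot 6 \cdot 8 \cdot 6 = 0 + \left(-4\right) 0 \cdot 96 \cdot 6 = 0 + 0 \cdot 96 \cdot 6 = 0 + 0 \cdot 6 = 0 + 0 = 0$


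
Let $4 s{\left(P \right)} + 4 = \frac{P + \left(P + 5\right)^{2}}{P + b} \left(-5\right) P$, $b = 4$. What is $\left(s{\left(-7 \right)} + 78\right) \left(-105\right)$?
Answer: $- \frac{36015}{4} \approx -9003.8$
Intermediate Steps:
$s{\left(P \right)} = -1 - \frac{5 P \left(P + \left(5 + P\right)^{2}\right)}{4 \left(4 + P\right)}$ ($s{\left(P \right)} = -1 + \frac{\frac{P + \left(P + 5\right)^{2}}{P + 4} \left(-5\right) P}{4} = -1 + \frac{\frac{P + \left(5 + P\right)^{2}}{4 + P} \left(-5\right) P}{4} = -1 + \frac{- \frac{5 \left(P + \left(5 + P\right)^{2}\right)}{4 + P} P}{4} = -1 + \frac{\left(-5\right) P \frac{1}{4 + P} \left(P + \left(5 + P\right)^{2}\right)}{4} = -1 - \frac{5 P \left(P + \left(5 + P\right)^{2}\right)}{4 \left(4 + P\right)}$)
$\left(s{\left(-7 \right)} + 78\right) \left(-105\right) = \left(\frac{-16 - -903 - 55 \left(-7\right)^{2} - 5 \left(-7\right)^{3}}{4 \left(4 - 7\right)} + 78\right) \left(-105\right) = \left(\frac{-16 + 903 - 2695 - -1715}{4 \left(-3\right)} + 78\right) \left(-105\right) = \left(\frac{1}{4} \left(- \frac{1}{3}\right) \left(-16 + 903 - 2695 + 1715\right) + 78\right) \left(-105\right) = \left(\frac{1}{4} \left(- \frac{1}{3}\right) \left(-93\right) + 78\right) \left(-105\right) = \left(\frac{31}{4} + 78\right) \left(-105\right) = \frac{343}{4} \left(-105\right) = - \frac{36015}{4}$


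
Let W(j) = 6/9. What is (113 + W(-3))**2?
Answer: 116281/9 ≈ 12920.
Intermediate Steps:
W(j) = 2/3 (W(j) = 6*(1/9) = 2/3)
(113 + W(-3))**2 = (113 + 2/3)**2 = (341/3)**2 = 116281/9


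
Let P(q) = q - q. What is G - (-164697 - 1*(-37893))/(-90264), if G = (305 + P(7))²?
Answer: 699723483/7522 ≈ 93024.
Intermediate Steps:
P(q) = 0
G = 93025 (G = (305 + 0)² = 305² = 93025)
G - (-164697 - 1*(-37893))/(-90264) = 93025 - (-164697 - 1*(-37893))/(-90264) = 93025 - (-164697 + 37893)*(-1)/90264 = 93025 - (-126804)*(-1)/90264 = 93025 - 1*10567/7522 = 93025 - 10567/7522 = 699723483/7522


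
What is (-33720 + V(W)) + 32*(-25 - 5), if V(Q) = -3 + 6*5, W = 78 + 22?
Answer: -34653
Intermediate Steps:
W = 100
V(Q) = 27 (V(Q) = -3 + 30 = 27)
(-33720 + V(W)) + 32*(-25 - 5) = (-33720 + 27) + 32*(-25 - 5) = -33693 + 32*(-30) = -33693 - 960 = -34653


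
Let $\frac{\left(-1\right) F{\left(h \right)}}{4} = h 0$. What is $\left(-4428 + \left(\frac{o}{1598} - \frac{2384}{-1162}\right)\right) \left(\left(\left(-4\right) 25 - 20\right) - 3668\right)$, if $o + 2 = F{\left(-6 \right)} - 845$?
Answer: $\frac{7783792169970}{464219} \approx 1.6768 \cdot 10^{7}$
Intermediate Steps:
$F{\left(h \right)} = 0$ ($F{\left(h \right)} = - 4 h 0 = \left(-4\right) 0 = 0$)
$o = -847$ ($o = -2 + \left(0 - 845\right) = -2 - 845 = -847$)
$\left(-4428 + \left(\frac{o}{1598} - \frac{2384}{-1162}\right)\right) \left(\left(\left(-4\right) 25 - 20\right) - 3668\right) = \left(-4428 - \left(- \frac{1192}{581} + \frac{847}{1598}\right)\right) \left(\left(\left(-4\right) 25 - 20\right) - 3668\right) = \left(-4428 - - \frac{1412709}{928438}\right) \left(\left(-100 - 20\right) - 3668\right) = \left(-4428 + \left(- \frac{847}{1598} + \frac{1192}{581}\right)\right) \left(-120 - 3668\right) = \left(-4428 + \frac{1412709}{928438}\right) \left(-3788\right) = \left(- \frac{4109710755}{928438}\right) \left(-3788\right) = \frac{7783792169970}{464219}$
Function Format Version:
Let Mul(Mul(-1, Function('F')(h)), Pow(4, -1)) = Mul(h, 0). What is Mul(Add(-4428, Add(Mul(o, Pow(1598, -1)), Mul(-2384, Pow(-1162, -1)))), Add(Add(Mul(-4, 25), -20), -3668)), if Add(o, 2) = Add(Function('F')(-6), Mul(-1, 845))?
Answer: Rational(7783792169970, 464219) ≈ 1.6768e+7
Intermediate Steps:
Function('F')(h) = 0 (Function('F')(h) = Mul(-4, Mul(h, 0)) = Mul(-4, 0) = 0)
o = -847 (o = Add(-2, Add(0, Mul(-1, 845))) = Add(-2, Add(0, -845)) = Add(-2, -845) = -847)
Mul(Add(-4428, Add(Mul(o, Pow(1598, -1)), Mul(-2384, Pow(-1162, -1)))), Add(Add(Mul(-4, 25), -20), -3668)) = Mul(Add(-4428, Add(Mul(-847, Pow(1598, -1)), Mul(-2384, Pow(-1162, -1)))), Add(Add(Mul(-4, 25), -20), -3668)) = Mul(Add(-4428, Add(Mul(-847, Rational(1, 1598)), Mul(-2384, Rational(-1, 1162)))), Add(Add(-100, -20), -3668)) = Mul(Add(-4428, Add(Rational(-847, 1598), Rational(1192, 581))), Add(-120, -3668)) = Mul(Add(-4428, Rational(1412709, 928438)), -3788) = Mul(Rational(-4109710755, 928438), -3788) = Rational(7783792169970, 464219)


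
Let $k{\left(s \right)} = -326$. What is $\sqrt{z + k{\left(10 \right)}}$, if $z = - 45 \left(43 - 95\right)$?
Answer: $\sqrt{2014} \approx 44.878$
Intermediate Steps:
$z = 2340$ ($z = \left(-45\right) \left(-52\right) = 2340$)
$\sqrt{z + k{\left(10 \right)}} = \sqrt{2340 - 326} = \sqrt{2014}$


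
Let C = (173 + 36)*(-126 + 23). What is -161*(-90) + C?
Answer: -7037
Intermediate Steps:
C = -21527 (C = 209*(-103) = -21527)
-161*(-90) + C = -161*(-90) - 21527 = 14490 - 21527 = -7037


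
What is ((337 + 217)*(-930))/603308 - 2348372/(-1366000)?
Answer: 44562568411/51507420500 ≈ 0.86517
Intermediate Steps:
((337 + 217)*(-930))/603308 - 2348372/(-1366000) = (554*(-930))*(1/603308) - 2348372*(-1/1366000) = -515220*1/603308 + 587093/341500 = -128805/150827 + 587093/341500 = 44562568411/51507420500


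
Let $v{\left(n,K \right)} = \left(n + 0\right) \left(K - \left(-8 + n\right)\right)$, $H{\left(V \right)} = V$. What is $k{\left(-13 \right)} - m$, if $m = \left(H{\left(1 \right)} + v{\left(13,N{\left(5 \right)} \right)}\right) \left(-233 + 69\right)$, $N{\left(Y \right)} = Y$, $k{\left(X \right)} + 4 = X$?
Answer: $147$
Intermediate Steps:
$k{\left(X \right)} = -4 + X$
$v{\left(n,K \right)} = n \left(8 + K - n\right)$
$m = -164$ ($m = \left(1 + 13 \left(8 + 5 - 13\right)\right) \left(-233 + 69\right) = \left(1 + 13 \left(8 + 5 - 13\right)\right) \left(-164\right) = \left(1 + 13 \cdot 0\right) \left(-164\right) = \left(1 + 0\right) \left(-164\right) = 1 \left(-164\right) = -164$)
$k{\left(-13 \right)} - m = \left(-4 - 13\right) - -164 = -17 + 164 = 147$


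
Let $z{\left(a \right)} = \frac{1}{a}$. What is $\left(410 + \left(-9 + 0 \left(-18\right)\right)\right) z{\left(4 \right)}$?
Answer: $\frac{401}{4} \approx 100.25$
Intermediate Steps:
$\left(410 + \left(-9 + 0 \left(-18\right)\right)\right) z{\left(4 \right)} = \frac{410 + \left(-9 + 0 \left(-18\right)\right)}{4} = \left(410 + \left(-9 + 0\right)\right) \frac{1}{4} = \left(410 - 9\right) \frac{1}{4} = 401 \cdot \frac{1}{4} = \frac{401}{4}$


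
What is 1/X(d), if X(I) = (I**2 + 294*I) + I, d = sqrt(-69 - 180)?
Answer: -sqrt(249)/(-73455*I + 249*sqrt(249)) ≈ -1.1458e-5 - 0.00021421*I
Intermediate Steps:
d = I*sqrt(249) (d = sqrt(-249) = I*sqrt(249) ≈ 15.78*I)
X(I) = I**2 + 295*I
1/X(d) = 1/((I*sqrt(249))*(295 + I*sqrt(249))) = 1/(I*sqrt(249)*(295 + I*sqrt(249))) = -I*sqrt(249)/(249*(295 + I*sqrt(249)))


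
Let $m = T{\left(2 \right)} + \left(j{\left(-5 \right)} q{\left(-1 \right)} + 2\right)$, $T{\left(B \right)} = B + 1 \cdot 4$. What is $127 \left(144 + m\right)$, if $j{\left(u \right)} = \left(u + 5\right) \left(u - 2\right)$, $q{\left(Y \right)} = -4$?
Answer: $19304$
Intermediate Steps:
$T{\left(B \right)} = 4 + B$ ($T{\left(B \right)} = B + 4 = 4 + B$)
$j{\left(u \right)} = \left(-2 + u\right) \left(5 + u\right)$ ($j{\left(u \right)} = \left(5 + u\right) \left(-2 + u\right) = \left(-2 + u\right) \left(5 + u\right)$)
$m = 8$ ($m = \left(4 + 2\right) + \left(\left(-10 + \left(-5\right)^{2} + 3 \left(-5\right)\right) \left(-4\right) + 2\right) = 6 + \left(\left(-10 + 25 - 15\right) \left(-4\right) + 2\right) = 6 + \left(0 \left(-4\right) + 2\right) = 6 + \left(0 + 2\right) = 6 + 2 = 8$)
$127 \left(144 + m\right) = 127 \left(144 + 8\right) = 127 \cdot 152 = 19304$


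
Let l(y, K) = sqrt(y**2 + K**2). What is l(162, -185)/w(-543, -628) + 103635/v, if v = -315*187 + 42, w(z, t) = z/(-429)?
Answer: -4935/2803 + 143*sqrt(60469)/181 ≈ 192.52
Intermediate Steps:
w(z, t) = -z/429 (w(z, t) = z*(-1/429) = -z/429)
v = -58863 (v = -58905 + 42 = -58863)
l(y, K) = sqrt(K**2 + y**2)
l(162, -185)/w(-543, -628) + 103635/v = sqrt((-185)**2 + 162**2)/((-1/429*(-543))) + 103635/(-58863) = sqrt(34225 + 26244)/(181/143) + 103635*(-1/58863) = sqrt(60469)*(143/181) - 4935/2803 = 143*sqrt(60469)/181 - 4935/2803 = -4935/2803 + 143*sqrt(60469)/181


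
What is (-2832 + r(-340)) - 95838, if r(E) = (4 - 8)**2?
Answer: -98654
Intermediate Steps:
r(E) = 16 (r(E) = (-4)**2 = 16)
(-2832 + r(-340)) - 95838 = (-2832 + 16) - 95838 = -2816 - 95838 = -98654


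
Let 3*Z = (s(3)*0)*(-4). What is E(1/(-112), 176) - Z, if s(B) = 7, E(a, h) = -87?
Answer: -87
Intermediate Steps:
Z = 0 (Z = ((7*0)*(-4))/3 = (0*(-4))/3 = (⅓)*0 = 0)
E(1/(-112), 176) - Z = -87 - 1*0 = -87 + 0 = -87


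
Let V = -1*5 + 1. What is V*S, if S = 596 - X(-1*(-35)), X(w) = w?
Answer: -2244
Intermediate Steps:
V = -4 (V = -5 + 1 = -4)
S = 561 (S = 596 - (-1)*(-35) = 596 - 1*35 = 596 - 35 = 561)
V*S = -4*561 = -2244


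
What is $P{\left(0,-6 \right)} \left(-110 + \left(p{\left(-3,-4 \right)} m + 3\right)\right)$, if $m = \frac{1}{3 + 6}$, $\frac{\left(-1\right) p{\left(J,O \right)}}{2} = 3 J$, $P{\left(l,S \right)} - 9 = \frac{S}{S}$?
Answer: $-1050$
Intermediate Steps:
$P{\left(l,S \right)} = 10$ ($P{\left(l,S \right)} = 9 + \frac{S}{S} = 9 + 1 = 10$)
$p{\left(J,O \right)} = - 6 J$ ($p{\left(J,O \right)} = - 2 \cdot 3 J = - 6 J$)
$m = \frac{1}{9} \approx 0.11111$
$P{\left(0,-6 \right)} \left(-110 + \left(p{\left(-3,-4 \right)} m + 3\right)\right) = 10 \left(-110 + \left(\left(-6\right) \left(-3\right) \frac{1}{9} + 3\right)\right) = 10 \left(-110 + \left(18 \cdot \frac{1}{9} + 3\right)\right) = 10 \left(-110 + \left(2 + 3\right)\right) = 10 \left(-110 + 5\right) = 10 \left(-105\right) = -1050$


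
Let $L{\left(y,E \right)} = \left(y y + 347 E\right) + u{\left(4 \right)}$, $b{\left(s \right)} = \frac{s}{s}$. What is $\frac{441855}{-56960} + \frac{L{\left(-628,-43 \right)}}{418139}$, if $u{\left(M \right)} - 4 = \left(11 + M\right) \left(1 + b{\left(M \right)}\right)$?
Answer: $- \frac{32628131745}{4763439488} \approx -6.8497$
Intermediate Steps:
$b{\left(s \right)} = 1$
$u{\left(M \right)} = 26 + 2 M$ ($u{\left(M \right)} = 4 + \left(11 + M\right) \left(1 + 1\right) = 4 + \left(11 + M\right) 2 = 4 + \left(22 + 2 M\right) = 26 + 2 M$)
$L{\left(y,E \right)} = 34 + y^{2} + 347 E$ ($L{\left(y,E \right)} = \left(y y + 347 E\right) + \left(26 + 2 \cdot 4\right) = \left(y^{2} + 347 E\right) + \left(26 + 8\right) = \left(y^{2} + 347 E\right) + 34 = 34 + y^{2} + 347 E$)
$\frac{441855}{-56960} + \frac{L{\left(-628,-43 \right)}}{418139} = \frac{441855}{-56960} + \frac{34 + \left(-628\right)^{2} + 347 \left(-43\right)}{418139} = 441855 \left(- \frac{1}{56960}\right) + \left(34 + 394384 - 14921\right) \frac{1}{418139} = - \frac{88371}{11392} + 379497 \cdot \frac{1}{418139} = - \frac{88371}{11392} + \frac{379497}{418139} = - \frac{32628131745}{4763439488}$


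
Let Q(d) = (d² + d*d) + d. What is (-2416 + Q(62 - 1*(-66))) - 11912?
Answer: 18568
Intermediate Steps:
Q(d) = d + 2*d² (Q(d) = (d² + d²) + d = 2*d² + d = d + 2*d²)
(-2416 + Q(62 - 1*(-66))) - 11912 = (-2416 + (62 - 1*(-66))*(1 + 2*(62 - 1*(-66)))) - 11912 = (-2416 + (62 + 66)*(1 + 2*(62 + 66))) - 11912 = (-2416 + 128*(1 + 2*128)) - 11912 = (-2416 + 128*(1 + 256)) - 11912 = (-2416 + 128*257) - 11912 = (-2416 + 32896) - 11912 = 30480 - 11912 = 18568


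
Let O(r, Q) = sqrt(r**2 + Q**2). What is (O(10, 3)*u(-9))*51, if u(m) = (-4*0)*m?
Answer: 0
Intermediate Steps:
u(m) = 0 (u(m) = 0*m = 0)
O(r, Q) = sqrt(Q**2 + r**2)
(O(10, 3)*u(-9))*51 = (sqrt(3**2 + 10**2)*0)*51 = (sqrt(9 + 100)*0)*51 = (sqrt(109)*0)*51 = 0*51 = 0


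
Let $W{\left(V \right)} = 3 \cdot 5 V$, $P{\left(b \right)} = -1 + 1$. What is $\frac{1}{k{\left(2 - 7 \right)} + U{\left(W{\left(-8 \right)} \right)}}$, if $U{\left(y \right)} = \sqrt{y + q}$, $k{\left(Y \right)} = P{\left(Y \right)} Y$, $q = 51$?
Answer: $- \frac{i \sqrt{69}}{69} \approx - 0.12039 i$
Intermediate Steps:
$P{\left(b \right)} = 0$
$W{\left(V \right)} = 15 V$
$k{\left(Y \right)} = 0$ ($k{\left(Y \right)} = 0 Y = 0$)
$U{\left(y \right)} = \sqrt{51 + y}$ ($U{\left(y \right)} = \sqrt{y + 51} = \sqrt{51 + y}$)
$\frac{1}{k{\left(2 - 7 \right)} + U{\left(W{\left(-8 \right)} \right)}} = \frac{1}{0 + \sqrt{51 + 15 \left(-8\right)}} = \frac{1}{0 + \sqrt{51 - 120}} = \frac{1}{0 + \sqrt{-69}} = \frac{1}{0 + i \sqrt{69}} = \frac{1}{i \sqrt{69}} = - \frac{i \sqrt{69}}{69}$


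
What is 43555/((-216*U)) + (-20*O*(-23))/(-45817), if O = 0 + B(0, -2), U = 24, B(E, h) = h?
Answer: -1990790155/237515328 ≈ -8.3817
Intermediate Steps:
O = -2 (O = 0 - 2 = -2)
43555/((-216*U)) + (-20*O*(-23))/(-45817) = 43555/((-216*24)) + (-20*(-2)*(-23))/(-45817) = 43555/(-5184) + (40*(-23))*(-1/45817) = 43555*(-1/5184) - 920*(-1/45817) = -43555/5184 + 920/45817 = -1990790155/237515328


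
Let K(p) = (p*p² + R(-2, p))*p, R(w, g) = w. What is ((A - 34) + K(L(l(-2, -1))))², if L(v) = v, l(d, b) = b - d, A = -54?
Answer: 7921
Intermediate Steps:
K(p) = p*(-2 + p³) (K(p) = (p*p² - 2)*p = (p³ - 2)*p = (-2 + p³)*p = p*(-2 + p³))
((A - 34) + K(L(l(-2, -1))))² = ((-54 - 34) + (-1 - 1*(-2))*(-2 + (-1 - 1*(-2))³))² = (-88 + (-1 + 2)*(-2 + (-1 + 2)³))² = (-88 + 1*(-2 + 1³))² = (-88 + 1*(-2 + 1))² = (-88 + 1*(-1))² = (-88 - 1)² = (-89)² = 7921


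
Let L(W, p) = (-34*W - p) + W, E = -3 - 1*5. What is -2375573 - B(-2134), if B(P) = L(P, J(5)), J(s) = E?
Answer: -2446003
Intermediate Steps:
E = -8 (E = -3 - 5 = -8)
J(s) = -8
L(W, p) = -p - 33*W (L(W, p) = (-p - 34*W) + W = -p - 33*W)
B(P) = 8 - 33*P (B(P) = -1*(-8) - 33*P = 8 - 33*P)
-2375573 - B(-2134) = -2375573 - (8 - 33*(-2134)) = -2375573 - (8 + 70422) = -2375573 - 1*70430 = -2375573 - 70430 = -2446003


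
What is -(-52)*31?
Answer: 1612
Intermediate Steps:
-(-52)*31 = -2*(-806) = 1612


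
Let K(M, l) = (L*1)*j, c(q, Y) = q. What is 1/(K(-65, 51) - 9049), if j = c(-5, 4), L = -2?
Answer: -1/9039 ≈ -0.00011063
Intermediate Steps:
j = -5
K(M, l) = 10 (K(M, l) = -2*1*(-5) = -2*(-5) = 10)
1/(K(-65, 51) - 9049) = 1/(10 - 9049) = 1/(-9039) = -1/9039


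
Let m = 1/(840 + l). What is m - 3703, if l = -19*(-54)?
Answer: -6909797/1866 ≈ -3703.0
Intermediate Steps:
l = 1026
m = 1/1866 (m = 1/(840 + 1026) = 1/1866 ≈ 0.00053591)
m - 3703 = 1/1866 - 3703 = -6909797/1866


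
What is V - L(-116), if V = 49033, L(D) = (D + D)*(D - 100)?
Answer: -1079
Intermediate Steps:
L(D) = 2*D*(-100 + D) (L(D) = (2*D)*(-100 + D) = 2*D*(-100 + D))
V - L(-116) = 49033 - 2*(-116)*(-100 - 116) = 49033 - 2*(-116)*(-216) = 49033 - 1*50112 = 49033 - 50112 = -1079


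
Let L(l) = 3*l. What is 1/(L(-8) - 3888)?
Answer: -1/3912 ≈ -0.00025562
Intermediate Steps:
1/(L(-8) - 3888) = 1/(3*(-8) - 3888) = 1/(-24 - 3888) = 1/(-3912) = -1/3912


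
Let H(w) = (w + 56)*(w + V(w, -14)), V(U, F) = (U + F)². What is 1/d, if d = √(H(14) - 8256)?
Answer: -I*√1819/3638 ≈ -0.011723*I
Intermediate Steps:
V(U, F) = (F + U)²
H(w) = (56 + w)*(w + (-14 + w)²) (H(w) = (w + 56)*(w + (-14 + w)²) = (56 + w)*(w + (-14 + w)²))
d = 2*I*√1819 (d = √((10976 + 14³ - 1316*14 + 29*14²) - 8256) = √((10976 + 2744 - 18424 + 29*196) - 8256) = √((10976 + 2744 - 18424 + 5684) - 8256) = √(980 - 8256) = √(-7276) = 2*I*√1819 ≈ 85.299*I)
1/d = 1/(2*I*√1819) = -I*√1819/3638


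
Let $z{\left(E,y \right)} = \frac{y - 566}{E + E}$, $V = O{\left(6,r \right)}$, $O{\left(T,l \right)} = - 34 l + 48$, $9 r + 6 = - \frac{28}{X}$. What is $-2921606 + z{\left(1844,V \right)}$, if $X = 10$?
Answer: $- \frac{242434876787}{82980} \approx -2.9216 \cdot 10^{6}$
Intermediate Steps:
$r = - \frac{44}{45}$ ($r = - \frac{2}{3} + \frac{\left(-28\right) \frac{1}{10}}{9} = - \frac{2}{3} + \frac{1}{9} \left(- \frac{14}{5}\right) = - \frac{2}{3} - \frac{14}{45} = - \frac{44}{45} \approx -0.97778$)
$O{\left(T,l \right)} = 48 - 34 l$
$V = \frac{3656}{45}$ ($V = 48 - - \frac{1496}{45} = 48 + \frac{1496}{45} = \frac{3656}{45} \approx 81.244$)
$z{\left(E,y \right)} = \frac{-566 + y}{2 E}$
$-2921606 + z{\left(1844,V \right)} = -2921606 + \frac{-566 + \frac{3656}{45}}{2 \cdot 1844} = -2921606 + \frac{1}{2} \cdot \frac{1}{1844} \left(- \frac{21814}{45}\right) = -2921606 - \frac{10907}{82980} = - \frac{242434876787}{82980}$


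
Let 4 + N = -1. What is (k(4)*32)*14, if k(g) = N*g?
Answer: -8960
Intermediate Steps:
N = -5 (N = -4 - 1 = -5)
k(g) = -5*g
(k(4)*32)*14 = (-5*4*32)*14 = -20*32*14 = -640*14 = -8960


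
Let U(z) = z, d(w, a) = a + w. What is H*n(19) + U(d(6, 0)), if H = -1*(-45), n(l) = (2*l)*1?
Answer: 1716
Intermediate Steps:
n(l) = 2*l
H = 45
H*n(19) + U(d(6, 0)) = 45*(2*19) + (0 + 6) = 45*38 + 6 = 1710 + 6 = 1716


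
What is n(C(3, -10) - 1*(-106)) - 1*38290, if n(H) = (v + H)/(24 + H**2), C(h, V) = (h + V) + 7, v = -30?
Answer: -107786331/2815 ≈ -38290.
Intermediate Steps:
C(h, V) = 7 + V + h (C(h, V) = (V + h) + 7 = 7 + V + h)
n(H) = (-30 + H)/(24 + H**2)
n(C(3, -10) - 1*(-106)) - 1*38290 = (-30 + ((7 - 10 + 3) - 1*(-106)))/(24 + ((7 - 10 + 3) - 1*(-106))**2) - 1*38290 = (-30 + (0 + 106))/(24 + (0 + 106)**2) - 38290 = (-30 + 106)/(24 + 106**2) - 38290 = 76/(24 + 11236) - 38290 = 76/11260 - 38290 = (1/11260)*76 - 38290 = 19/2815 - 38290 = -107786331/2815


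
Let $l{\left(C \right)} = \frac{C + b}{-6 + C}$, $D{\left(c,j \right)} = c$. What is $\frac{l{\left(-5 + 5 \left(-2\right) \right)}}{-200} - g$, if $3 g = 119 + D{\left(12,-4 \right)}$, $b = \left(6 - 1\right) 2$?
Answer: $- \frac{12227}{280} \approx -43.668$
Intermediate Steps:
$b = 10$ ($b = 5 \cdot 2 = 10$)
$g = \frac{131}{3}$ ($g = \frac{119 + 12}{3} = \frac{1}{3} \cdot 131 = \frac{131}{3} \approx 43.667$)
$l{\left(C \right)} = \frac{10 + C}{-6 + C}$ ($l{\left(C \right)} = \frac{C + 10}{-6 + C} = \frac{10 + C}{-6 + C}$)
$\frac{l{\left(-5 + 5 \left(-2\right) \right)}}{-200} - g = \frac{\frac{1}{-6 + \left(-5 + 5 \left(-2\right)\right)} \left(10 + \left(-5 + 5 \left(-2\right)\right)\right)}{-200} - \frac{131}{3} = \frac{10 - 15}{-6 - 15} \left(- \frac{1}{200}\right) - \frac{131}{3} = \frac{1}{-21} \left(-5\right) \left(- \frac{1}{200}\right) - \frac{131}{3} = \left(- \frac{1}{21}\right) \left(-5\right) \left(- \frac{1}{200}\right) - \frac{131}{3} = \frac{5}{21} \left(- \frac{1}{200}\right) - \frac{131}{3} = - \frac{1}{840} - \frac{131}{3} = - \frac{12227}{280}$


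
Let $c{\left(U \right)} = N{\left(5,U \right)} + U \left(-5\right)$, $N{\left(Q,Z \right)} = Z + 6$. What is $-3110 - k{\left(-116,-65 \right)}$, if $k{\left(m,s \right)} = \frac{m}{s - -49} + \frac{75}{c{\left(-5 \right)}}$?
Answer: $- \frac{162247}{52} \approx -3120.1$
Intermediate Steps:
$N{\left(Q,Z \right)} = 6 + Z$
$c{\left(U \right)} = 6 - 4 U$ ($c{\left(U \right)} = \left(6 + U\right) + U \left(-5\right) = \left(6 + U\right) - 5 U = 6 - 4 U$)
$k{\left(m,s \right)} = \frac{75}{26} + \frac{m}{49 + s}$ ($k{\left(m,s \right)} = \frac{m}{s - -49} + \frac{75}{6 - -20} = \frac{m}{s + 49} + \frac{75}{6 + 20} = \frac{m}{49 + s} + \frac{75}{26} = \frac{75}{26} + \frac{m}{49 + s}$)
$-3110 - k{\left(-116,-65 \right)} = -3110 - \frac{3675 + 26 \left(-116\right) + 75 \left(-65\right)}{26 \left(49 - 65\right)} = -3110 - \frac{3675 - 3016 - 4875}{26 \left(-16\right)} = -3110 - \frac{1}{26} \left(- \frac{1}{16}\right) \left(-4216\right) = -3110 - \frac{527}{52} = - \frac{162247}{52}$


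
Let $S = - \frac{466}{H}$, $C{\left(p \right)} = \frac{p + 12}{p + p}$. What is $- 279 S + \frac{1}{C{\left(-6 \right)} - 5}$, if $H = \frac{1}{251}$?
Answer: $\frac{358968652}{11} \approx 3.2634 \cdot 10^{7}$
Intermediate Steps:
$H = \frac{1}{251} \approx 0.0039841$
$C{\left(p \right)} = \frac{12 + p}{2 p}$
$S = -116966$ ($S = - 466 \frac{1}{\frac{1}{251}} = \left(-466\right) 251 = -116966$)
$- 279 S + \frac{1}{C{\left(-6 \right)} - 5} = \left(-279\right) \left(-116966\right) + \frac{1}{\frac{12 - 6}{2 \left(-6\right)} - 5} = 32633514 + \frac{1}{\frac{1}{2} \left(- \frac{1}{6}\right) 6 - 5} = 32633514 + \frac{1}{- \frac{1}{2} - 5} = 32633514 + \frac{1}{- \frac{11}{2}} = 32633514 - \frac{2}{11} = \frac{358968652}{11}$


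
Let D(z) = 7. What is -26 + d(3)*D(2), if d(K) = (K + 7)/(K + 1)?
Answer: -17/2 ≈ -8.5000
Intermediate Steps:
d(K) = (7 + K)/(1 + K)
-26 + d(3)*D(2) = -26 + ((7 + 3)/(1 + 3))*7 = -26 + (10/4)*7 = -26 + ((¼)*10)*7 = -26 + (5/2)*7 = -26 + 35/2 = -17/2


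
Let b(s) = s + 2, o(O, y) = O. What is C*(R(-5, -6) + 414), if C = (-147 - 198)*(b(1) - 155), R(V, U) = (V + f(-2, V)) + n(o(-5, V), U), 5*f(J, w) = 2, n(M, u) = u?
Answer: 21154296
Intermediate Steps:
f(J, w) = ⅖ (f(J, w) = (⅕)*2 = ⅖)
b(s) = 2 + s
R(V, U) = ⅖ + U + V (R(V, U) = (V + ⅖) + U = (⅖ + V) + U = ⅖ + U + V)
C = 52440 (C = (-147 - 198)*((2 + 1) - 155) = -345*(3 - 155) = -345*(-152) = 52440)
C*(R(-5, -6) + 414) = 52440*((⅖ - 6 - 5) + 414) = 52440*(-53/5 + 414) = 52440*(2017/5) = 21154296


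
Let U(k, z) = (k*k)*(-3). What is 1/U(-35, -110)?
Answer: -1/3675 ≈ -0.00027211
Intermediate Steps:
U(k, z) = -3*k² (U(k, z) = k²*(-3) = -3*k²)
1/U(-35, -110) = 1/(-3*(-35)²) = 1/(-3*1225) = 1/(-3675) = -1/3675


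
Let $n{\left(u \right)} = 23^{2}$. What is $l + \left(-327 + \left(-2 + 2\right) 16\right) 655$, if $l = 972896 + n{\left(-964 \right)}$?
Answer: $759240$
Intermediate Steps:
$n{\left(u \right)} = 529$
$l = 973425$ ($l = 972896 + 529 = 973425$)
$l + \left(-327 + \left(-2 + 2\right) 16\right) 655 = 973425 + \left(-327 + \left(-2 + 2\right) 16\right) 655 = 973425 + \left(-327 + 0 \cdot 16\right) 655 = 973425 + \left(-327 + 0\right) 655 = 973425 - 214185 = 759240$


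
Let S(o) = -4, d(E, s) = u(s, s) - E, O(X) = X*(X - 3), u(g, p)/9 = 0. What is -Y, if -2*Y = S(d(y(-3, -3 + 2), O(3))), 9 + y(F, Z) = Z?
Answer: -2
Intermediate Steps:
u(g, p) = 0 (u(g, p) = 9*0 = 0)
y(F, Z) = -9 + Z
O(X) = X*(-3 + X)
d(E, s) = -E (d(E, s) = 0 - E = -E)
Y = 2 (Y = -½*(-4) = 2)
-Y = -1*2 = -2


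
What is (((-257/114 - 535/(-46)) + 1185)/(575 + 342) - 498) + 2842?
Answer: 2819492155/1202187 ≈ 2345.3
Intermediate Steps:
(((-257/114 - 535/(-46)) + 1185)/(575 + 342) - 498) + 2842 = (((-257*1/114 - 535*(-1/46)) + 1185)/917 - 498) + 2842 = (((-257/114 + 535/46) + 1185)*(1/917) - 498) + 2842 = ((12292/1311 + 1185)*(1/917) - 498) + 2842 = ((1565827/1311)*(1/917) - 498) + 2842 = (1565827/1202187 - 498) + 2842 = -597123299/1202187 + 2842 = 2819492155/1202187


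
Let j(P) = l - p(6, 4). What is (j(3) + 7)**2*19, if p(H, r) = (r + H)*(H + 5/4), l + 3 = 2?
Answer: 336091/4 ≈ 84023.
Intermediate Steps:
l = -1 (l = -3 + 2 = -1)
p(H, r) = (5/4 + H)*(H + r) (p(H, r) = (H + r)*(H + 5*(1/4)) = (H + r)*(H + 5/4) = (H + r)*(5/4 + H) = (5/4 + H)*(H + r))
j(P) = -147/2 (j(P) = -1 - (6**2 + (5/4)*6 + (5/4)*4 + 6*4) = -1 - (36 + 15/2 + 5 + 24) = -1 - 1*145/2 = -1 - 145/2 = -147/2)
(j(3) + 7)**2*19 = (-147/2 + 7)**2*19 = (-133/2)**2*19 = (17689/4)*19 = 336091/4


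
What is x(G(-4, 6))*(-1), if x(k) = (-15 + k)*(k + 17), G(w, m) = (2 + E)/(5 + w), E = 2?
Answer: 231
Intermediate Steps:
G(w, m) = 4/(5 + w) (G(w, m) = (2 + 2)/(5 + w) = 4/(5 + w))
x(k) = (-15 + k)*(17 + k)
x(G(-4, 6))*(-1) = (-255 + (4/(5 - 4))**2 + 2*(4/(5 - 4)))*(-1) = (-255 + (4/1)**2 + 2*(4/1))*(-1) = (-255 + (4*1)**2 + 2*(4*1))*(-1) = (-255 + 4**2 + 2*4)*(-1) = (-255 + 16 + 8)*(-1) = -231*(-1) = 231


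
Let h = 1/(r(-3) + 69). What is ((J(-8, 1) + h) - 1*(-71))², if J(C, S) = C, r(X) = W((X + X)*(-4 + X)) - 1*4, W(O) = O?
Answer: 45454564/11449 ≈ 3970.2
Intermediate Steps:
r(X) = -4 + 2*X*(-4 + X) (r(X) = (X + X)*(-4 + X) - 1*4 = (2*X)*(-4 + X) - 4 = 2*X*(-4 + X) - 4 = -4 + 2*X*(-4 + X))
h = 1/107 (h = 1/((-4 + 2*(-3)*(-4 - 3)) + 69) = 1/((-4 + 2*(-3)*(-7)) + 69) = 1/((-4 + 42) + 69) = 1/(38 + 69) = 1/107 ≈ 0.0093458)
((J(-8, 1) + h) - 1*(-71))² = ((-8 + 1/107) - 1*(-71))² = (-855/107 + 71)² = (6742/107)² = 45454564/11449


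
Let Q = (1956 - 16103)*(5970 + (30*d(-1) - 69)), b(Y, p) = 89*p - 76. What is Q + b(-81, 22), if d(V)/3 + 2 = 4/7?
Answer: -81660665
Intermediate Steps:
d(V) = -30/7 (d(V) = -6 + 3*(4/7) = -6 + 12/7 = -30/7)
b(Y, p) = -76 + 89*p
Q = -81662547 (Q = (1956 - 16103)*(5970 + (30*(-30/7) - 69)) = -14147*(5970 + (-900/7 - 69)) = -14147*(5970 - 1383/7) = -14147*40407/7 = -81662547)
Q + b(-81, 22) = -81662547 + (-76 + 89*22) = -81662547 + (-76 + 1958) = -81662547 + 1882 = -81660665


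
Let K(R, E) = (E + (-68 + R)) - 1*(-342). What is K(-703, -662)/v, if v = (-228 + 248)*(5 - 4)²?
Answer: -1091/20 ≈ -54.550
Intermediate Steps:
K(R, E) = 274 + E + R (K(R, E) = (-68 + E + R) + 342 = 274 + E + R)
v = 20 (v = 20*1² = 20*1 = 20)
K(-703, -662)/v = (274 - 662 - 703)/20 = -1091*1/20 = -1091/20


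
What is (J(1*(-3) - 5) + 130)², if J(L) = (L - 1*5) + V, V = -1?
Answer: 13456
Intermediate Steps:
J(L) = -6 + L (J(L) = (L - 1*5) - 1 = (L - 5) - 1 = (-5 + L) - 1 = -6 + L)
(J(1*(-3) - 5) + 130)² = ((-6 + (1*(-3) - 5)) + 130)² = ((-6 + (-3 - 5)) + 130)² = ((-6 - 8) + 130)² = (-14 + 130)² = 116² = 13456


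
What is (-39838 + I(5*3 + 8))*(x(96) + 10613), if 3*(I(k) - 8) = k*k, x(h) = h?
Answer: -1273953349/3 ≈ -4.2465e+8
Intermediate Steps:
I(k) = 8 + k**2/3 (I(k) = 8 + (k*k)/3 = 8 + k**2/3)
(-39838 + I(5*3 + 8))*(x(96) + 10613) = (-39838 + (8 + (5*3 + 8)**2/3))*(96 + 10613) = (-39838 + (8 + (15 + 8)**2/3))*10709 = (-39838 + (8 + (1/3)*23**2))*10709 = (-39838 + (8 + (1/3)*529))*10709 = (-39838 + (8 + 529/3))*10709 = (-39838 + 553/3)*10709 = -118961/3*10709 = -1273953349/3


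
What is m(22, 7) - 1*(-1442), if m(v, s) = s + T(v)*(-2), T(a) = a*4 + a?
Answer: 1229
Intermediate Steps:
T(a) = 5*a (T(a) = 4*a + a = 5*a)
m(v, s) = s - 10*v (m(v, s) = s + (5*v)*(-2) = s - 10*v)
m(22, 7) - 1*(-1442) = (7 - 10*22) - 1*(-1442) = (7 - 220) + 1442 = -213 + 1442 = 1229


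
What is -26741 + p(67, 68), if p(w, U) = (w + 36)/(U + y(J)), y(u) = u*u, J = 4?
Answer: -2246141/84 ≈ -26740.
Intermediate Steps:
y(u) = u²
p(w, U) = (36 + w)/(16 + U) (p(w, U) = (w + 36)/(U + 4²) = (36 + w)/(U + 16) = (36 + w)/(16 + U))
-26741 + p(67, 68) = -26741 + (36 + 67)/(16 + 68) = -26741 + 103/84 = -2246141/84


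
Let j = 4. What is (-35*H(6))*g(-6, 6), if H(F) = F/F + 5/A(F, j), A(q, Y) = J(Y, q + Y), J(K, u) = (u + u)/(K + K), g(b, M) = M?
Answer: -630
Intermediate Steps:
J(K, u) = u/K (J(K, u) = (2*u)/((2*K)) = (2*u)*(1/(2*K)) = u/K)
A(q, Y) = (Y + q)/Y (A(q, Y) = (q + Y)/Y = (Y + q)/Y)
H(F) = 1 + 5/(1 + F/4) (H(F) = F/F + 5/(((4 + F)/4)) = 1 + 5/(((4 + F)/4)) = 1 + 5/(1 + F/4))
(-35*H(6))*g(-6, 6) = -35*(24 + 6)/(4 + 6)*6 = -35*30/10*6 = -7*30/2*6 = -35*3*6 = -105*6 = -630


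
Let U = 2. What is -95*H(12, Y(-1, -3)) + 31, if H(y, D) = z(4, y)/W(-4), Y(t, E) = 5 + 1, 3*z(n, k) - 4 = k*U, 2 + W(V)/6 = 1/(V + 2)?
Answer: 811/9 ≈ 90.111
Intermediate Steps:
W(V) = -12 + 6/(2 + V) (W(V) = -12 + 6/(V + 2) = -12 + 6/(2 + V))
z(n, k) = 4/3 + 2*k/3 (z(n, k) = 4/3 + (k*2)/3 = 4/3 + (2*k)/3 = 4/3 + 2*k/3)
Y(t, E) = 6
H(y, D) = -4/45 - 2*y/45 (H(y, D) = (4/3 + 2*y/3)/((6*(-3 - 2*(-4))/(2 - 4))) = (4/3 + 2*y/3)/((6*(-3 + 8)/(-2))) = (4/3 + 2*y/3)/((6*(-½)*5)) = (4/3 + 2*y/3)/(-15) = (4/3 + 2*y/3)*(-1/15) = -4/45 - 2*y/45)
-95*H(12, Y(-1, -3)) + 31 = -95*(-4/45 - 2/45*12) + 31 = -95*(-4/45 - 8/15) + 31 = -95*(-28/45) + 31 = 532/9 + 31 = 811/9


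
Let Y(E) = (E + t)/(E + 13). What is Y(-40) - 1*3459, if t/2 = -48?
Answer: -93257/27 ≈ -3454.0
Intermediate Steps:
t = -96 (t = 2*(-48) = -96)
Y(E) = (-96 + E)/(13 + E) (Y(E) = (E - 96)/(E + 13) = (-96 + E)/(13 + E))
Y(-40) - 1*3459 = (-96 - 40)/(13 - 40) - 1*3459 = -136/(-27) - 3459 = -1/27*(-136) - 3459 = 136/27 - 3459 = -93257/27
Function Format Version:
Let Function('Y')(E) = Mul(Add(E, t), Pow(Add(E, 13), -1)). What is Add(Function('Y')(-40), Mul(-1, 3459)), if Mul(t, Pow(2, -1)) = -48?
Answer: Rational(-93257, 27) ≈ -3454.0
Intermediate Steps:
t = -96 (t = Mul(2, -48) = -96)
Function('Y')(E) = Mul(Pow(Add(13, E), -1), Add(-96, E)) (Function('Y')(E) = Mul(Add(E, -96), Pow(Add(E, 13), -1)) = Mul(Add(-96, E), Pow(Add(13, E), -1)) = Mul(Pow(Add(13, E), -1), Add(-96, E)))
Add(Function('Y')(-40), Mul(-1, 3459)) = Add(Mul(Pow(Add(13, -40), -1), Add(-96, -40)), Mul(-1, 3459)) = Add(Mul(Pow(-27, -1), -136), -3459) = Add(Mul(Rational(-1, 27), -136), -3459) = Add(Rational(136, 27), -3459) = Rational(-93257, 27)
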